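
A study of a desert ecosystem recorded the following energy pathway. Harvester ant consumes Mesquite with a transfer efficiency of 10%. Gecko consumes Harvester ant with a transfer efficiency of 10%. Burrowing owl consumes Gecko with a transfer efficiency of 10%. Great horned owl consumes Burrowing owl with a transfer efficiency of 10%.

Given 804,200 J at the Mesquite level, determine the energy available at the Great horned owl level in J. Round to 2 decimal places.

Harvester ant: 804200 × 0.1 = 80420 J
Gecko: 80420 × 0.1 = 8042 J
Burrowing owl: 8042 × 0.1 = 804.2 J
Great horned owl: 804.2 × 0.1 = 80.42 J

80.42 J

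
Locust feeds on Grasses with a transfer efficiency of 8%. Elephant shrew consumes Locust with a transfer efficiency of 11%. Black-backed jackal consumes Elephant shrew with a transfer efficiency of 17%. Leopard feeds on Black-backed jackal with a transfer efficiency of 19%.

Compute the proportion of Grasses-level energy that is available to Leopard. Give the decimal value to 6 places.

0.000284

Product of link efficiencies: 0.08 × 0.11 × 0.17 × 0.19 = 0.00028424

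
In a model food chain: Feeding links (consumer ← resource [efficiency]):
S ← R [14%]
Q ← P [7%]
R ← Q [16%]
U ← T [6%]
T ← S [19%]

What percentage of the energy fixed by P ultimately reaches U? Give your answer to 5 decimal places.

Product of link efficiencies: 0.07 × 0.16 × 0.14 × 0.19 × 0.06 = 0.0000178752
As a percentage: 0.0000178752 × 100 = 0.00179%

0.00179%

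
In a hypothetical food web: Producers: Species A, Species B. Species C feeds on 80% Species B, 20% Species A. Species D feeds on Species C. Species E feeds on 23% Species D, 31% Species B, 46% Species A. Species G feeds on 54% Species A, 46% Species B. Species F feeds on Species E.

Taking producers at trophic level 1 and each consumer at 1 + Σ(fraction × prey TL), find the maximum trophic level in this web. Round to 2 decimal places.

Species C: 1 + (0.8×1 + 0.2×1) = 2
Species D: 1 + 2 = 3
Species E: 1 + (0.23×3 + 0.31×1 + 0.46×1) = 2.46
Species F: 1 + 2.46 = 3.46
Species G: 1 + (0.54×1 + 0.46×1) = 2

3.46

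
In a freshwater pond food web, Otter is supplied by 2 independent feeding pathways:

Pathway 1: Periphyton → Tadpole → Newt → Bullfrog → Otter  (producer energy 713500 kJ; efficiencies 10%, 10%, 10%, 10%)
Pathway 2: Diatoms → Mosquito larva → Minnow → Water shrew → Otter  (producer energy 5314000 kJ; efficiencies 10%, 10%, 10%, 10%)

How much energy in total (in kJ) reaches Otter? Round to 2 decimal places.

602.75 kJ

Pathway 1: 713500 × 0.1 × 0.1 × 0.1 × 0.1 = 71.35 kJ
Pathway 2: 5314000 × 0.1 × 0.1 × 0.1 × 0.1 = 531.4 kJ
Total at Otter: 71.35 + 531.4 = 602.75 kJ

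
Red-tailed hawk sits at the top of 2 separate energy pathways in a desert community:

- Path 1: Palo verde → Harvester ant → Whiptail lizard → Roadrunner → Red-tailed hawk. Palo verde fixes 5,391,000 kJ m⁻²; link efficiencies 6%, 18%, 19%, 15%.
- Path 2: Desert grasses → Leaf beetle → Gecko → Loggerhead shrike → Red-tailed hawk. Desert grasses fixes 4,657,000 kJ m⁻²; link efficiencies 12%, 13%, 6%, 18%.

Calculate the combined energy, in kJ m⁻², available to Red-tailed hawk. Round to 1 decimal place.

Path 1: 5391000 × 0.06 × 0.18 × 0.19 × 0.15 = 1659.3498 kJ m⁻²
Path 2: 4657000 × 0.12 × 0.13 × 0.06 × 0.18 = 784.61136 kJ m⁻²
Total at Red-tailed hawk: 1659.3498 + 784.61136 = 2443.96116 kJ m⁻²

2444.0 kJ m⁻²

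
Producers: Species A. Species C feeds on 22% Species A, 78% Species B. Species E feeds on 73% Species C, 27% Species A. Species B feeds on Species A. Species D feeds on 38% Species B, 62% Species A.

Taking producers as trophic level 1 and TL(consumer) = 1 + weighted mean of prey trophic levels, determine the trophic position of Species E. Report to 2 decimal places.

Species B: 1 + 1 = 2
Species C: 1 + (0.22×1 + 0.78×2) = 2.78
Species D: 1 + (0.38×2 + 0.62×1) = 2.38
Species E: 1 + (0.73×2.78 + 0.27×1) = 3.2994

3.30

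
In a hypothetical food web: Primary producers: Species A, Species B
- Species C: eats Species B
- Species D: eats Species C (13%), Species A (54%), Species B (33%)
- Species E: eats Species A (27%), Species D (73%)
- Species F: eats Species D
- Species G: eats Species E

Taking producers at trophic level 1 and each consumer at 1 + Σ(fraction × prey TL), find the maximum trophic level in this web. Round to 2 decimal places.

Species C: 1 + 1 = 2
Species D: 1 + (0.13×2 + 0.54×1 + 0.33×1) = 2.13
Species E: 1 + (0.27×1 + 0.73×2.13) = 2.8249
Species F: 1 + 2.13 = 3.13
Species G: 1 + 2.8249 = 3.8249

3.82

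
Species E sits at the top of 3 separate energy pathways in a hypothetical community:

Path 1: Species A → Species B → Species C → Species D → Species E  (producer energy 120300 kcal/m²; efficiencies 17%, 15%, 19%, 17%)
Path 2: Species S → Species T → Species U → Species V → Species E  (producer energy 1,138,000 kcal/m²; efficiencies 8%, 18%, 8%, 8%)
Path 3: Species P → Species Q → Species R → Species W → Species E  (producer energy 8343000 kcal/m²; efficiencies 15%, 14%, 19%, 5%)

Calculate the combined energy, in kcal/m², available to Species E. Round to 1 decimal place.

1868.4 kcal/m²

Path 1: 120300 × 0.17 × 0.15 × 0.19 × 0.17 = 99.085095 kcal/m²
Path 2: 1138000 × 0.08 × 0.18 × 0.08 × 0.08 = 104.87808 kcal/m²
Path 3: 8343000 × 0.15 × 0.14 × 0.19 × 0.05 = 1664.4285 kcal/m²
Total at Species E: 99.085095 + 104.87808 + 1664.4285 = 1868.391675 kcal/m²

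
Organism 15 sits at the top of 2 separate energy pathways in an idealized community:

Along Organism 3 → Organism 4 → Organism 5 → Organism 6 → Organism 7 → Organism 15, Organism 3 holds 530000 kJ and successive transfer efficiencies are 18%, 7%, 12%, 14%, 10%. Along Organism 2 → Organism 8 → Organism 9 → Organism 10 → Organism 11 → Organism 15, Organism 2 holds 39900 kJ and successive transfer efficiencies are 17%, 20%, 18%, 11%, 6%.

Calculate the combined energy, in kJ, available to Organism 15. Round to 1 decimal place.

12.8 kJ

Via Organism 3: 530000 × 0.18 × 0.07 × 0.12 × 0.14 × 0.1 = 11.21904 kJ
Via Organism 2: 39900 × 0.17 × 0.2 × 0.18 × 0.11 × 0.06 = 1.6116408 kJ
Total at Organism 15: 11.21904 + 1.6116408 = 12.8306808 kJ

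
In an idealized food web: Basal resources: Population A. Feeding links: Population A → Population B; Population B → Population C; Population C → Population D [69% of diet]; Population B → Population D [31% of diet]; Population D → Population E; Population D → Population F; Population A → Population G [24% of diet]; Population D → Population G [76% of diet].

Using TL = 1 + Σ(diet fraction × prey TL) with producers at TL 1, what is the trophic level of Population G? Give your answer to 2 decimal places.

Population B: 1 + 1 = 2
Population C: 1 + 2 = 3
Population D: 1 + (0.69×3 + 0.31×2) = 3.69
Population E: 1 + 3.69 = 4.69
Population F: 1 + 3.69 = 4.69
Population G: 1 + (0.24×1 + 0.76×3.69) = 4.0444

4.04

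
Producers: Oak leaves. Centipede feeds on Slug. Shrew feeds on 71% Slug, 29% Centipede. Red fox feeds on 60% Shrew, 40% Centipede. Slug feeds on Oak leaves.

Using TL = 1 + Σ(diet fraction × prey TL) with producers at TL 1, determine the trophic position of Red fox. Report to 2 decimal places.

4.17

Slug: 1 + 1 = 2
Centipede: 1 + 2 = 3
Shrew: 1 + (0.71×2 + 0.29×3) = 3.29
Red fox: 1 + (0.6×3.29 + 0.4×3) = 4.174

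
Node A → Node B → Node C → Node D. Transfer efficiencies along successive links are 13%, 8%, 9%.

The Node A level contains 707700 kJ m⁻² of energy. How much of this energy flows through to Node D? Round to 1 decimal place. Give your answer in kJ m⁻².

Node B: 707700 × 0.13 = 92001 kJ m⁻²
Node C: 92001 × 0.08 = 7360.08 kJ m⁻²
Node D: 7360.08 × 0.09 = 662.4072 kJ m⁻²

662.4 kJ m⁻²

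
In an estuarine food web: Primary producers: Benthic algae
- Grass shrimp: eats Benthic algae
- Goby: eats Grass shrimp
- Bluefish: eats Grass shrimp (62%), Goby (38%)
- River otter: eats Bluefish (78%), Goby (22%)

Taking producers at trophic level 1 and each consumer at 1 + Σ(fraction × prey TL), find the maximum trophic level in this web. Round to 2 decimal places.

Grass shrimp: 1 + 1 = 2
Goby: 1 + 2 = 3
Bluefish: 1 + (0.62×2 + 0.38×3) = 3.38
River otter: 1 + (0.78×3.38 + 0.22×3) = 4.2964

4.30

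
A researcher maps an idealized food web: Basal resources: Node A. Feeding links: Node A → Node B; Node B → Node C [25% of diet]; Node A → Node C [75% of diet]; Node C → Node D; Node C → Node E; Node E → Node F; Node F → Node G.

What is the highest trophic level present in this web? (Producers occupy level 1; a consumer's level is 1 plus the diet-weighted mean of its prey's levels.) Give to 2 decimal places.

Node B: 1 + 1 = 2
Node C: 1 + (0.25×2 + 0.75×1) = 2.25
Node D: 1 + 2.25 = 3.25
Node E: 1 + 2.25 = 3.25
Node F: 1 + 3.25 = 4.25
Node G: 1 + 4.25 = 5.25

5.25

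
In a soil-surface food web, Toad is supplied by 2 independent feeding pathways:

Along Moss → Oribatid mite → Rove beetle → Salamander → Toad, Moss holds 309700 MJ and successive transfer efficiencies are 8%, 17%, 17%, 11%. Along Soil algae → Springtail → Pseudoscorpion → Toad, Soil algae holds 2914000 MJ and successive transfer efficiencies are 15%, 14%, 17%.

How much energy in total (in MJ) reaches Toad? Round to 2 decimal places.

10481.74 MJ

Via Moss: 309700 × 0.08 × 0.17 × 0.17 × 0.11 = 78.762904 MJ
Via Soil algae: 2914000 × 0.15 × 0.14 × 0.17 = 10402.98 MJ
Total at Toad: 78.762904 + 10402.98 = 10481.742904 MJ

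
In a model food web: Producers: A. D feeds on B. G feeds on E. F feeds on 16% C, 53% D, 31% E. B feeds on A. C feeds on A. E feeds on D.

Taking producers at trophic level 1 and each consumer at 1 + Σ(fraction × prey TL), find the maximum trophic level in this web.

5

B: 1 + 1 = 2
C: 1 + 1 = 2
D: 1 + 2 = 3
E: 1 + 3 = 4
F: 1 + (0.16×2 + 0.53×3 + 0.31×4) = 4.15
G: 1 + 4 = 5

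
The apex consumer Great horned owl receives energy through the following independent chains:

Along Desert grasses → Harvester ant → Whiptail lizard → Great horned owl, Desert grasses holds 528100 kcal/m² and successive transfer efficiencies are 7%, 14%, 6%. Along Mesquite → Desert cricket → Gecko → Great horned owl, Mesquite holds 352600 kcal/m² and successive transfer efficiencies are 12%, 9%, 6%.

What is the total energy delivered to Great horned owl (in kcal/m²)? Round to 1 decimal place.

Via Desert grasses: 528100 × 0.07 × 0.14 × 0.06 = 310.5228 kcal/m²
Via Mesquite: 352600 × 0.12 × 0.09 × 0.06 = 228.4848 kcal/m²
Total at Great horned owl: 310.5228 + 228.4848 = 539.0076 kcal/m²

539.0 kcal/m²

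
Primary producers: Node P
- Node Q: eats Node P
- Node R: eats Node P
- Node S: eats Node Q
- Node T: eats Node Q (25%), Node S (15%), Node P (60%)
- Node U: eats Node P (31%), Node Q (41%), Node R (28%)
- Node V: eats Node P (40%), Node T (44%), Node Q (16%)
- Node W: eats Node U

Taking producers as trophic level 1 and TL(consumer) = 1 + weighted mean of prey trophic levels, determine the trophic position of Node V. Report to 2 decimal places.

2.84

Node Q: 1 + 1 = 2
Node R: 1 + 1 = 2
Node S: 1 + 2 = 3
Node T: 1 + (0.25×2 + 0.15×3 + 0.6×1) = 2.55
Node U: 1 + (0.31×1 + 0.41×2 + 0.28×2) = 2.69
Node V: 1 + (0.4×1 + 0.44×2.55 + 0.16×2) = 2.842
Node W: 1 + 2.69 = 3.69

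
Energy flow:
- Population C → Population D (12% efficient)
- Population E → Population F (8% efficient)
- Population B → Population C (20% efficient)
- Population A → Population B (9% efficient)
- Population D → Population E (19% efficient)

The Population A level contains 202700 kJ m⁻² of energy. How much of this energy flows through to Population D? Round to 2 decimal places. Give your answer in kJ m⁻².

437.83 kJ m⁻²

Population B: 202700 × 0.09 = 18243 kJ m⁻²
Population C: 18243 × 0.2 = 3648.6 kJ m⁻²
Population D: 3648.6 × 0.12 = 437.832 kJ m⁻²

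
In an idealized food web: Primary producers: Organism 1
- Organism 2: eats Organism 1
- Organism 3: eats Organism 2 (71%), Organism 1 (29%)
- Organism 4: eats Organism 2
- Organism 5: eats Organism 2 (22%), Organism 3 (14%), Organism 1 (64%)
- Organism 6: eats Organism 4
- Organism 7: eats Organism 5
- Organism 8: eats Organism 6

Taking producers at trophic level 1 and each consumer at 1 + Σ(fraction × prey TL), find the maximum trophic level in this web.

Organism 2: 1 + 1 = 2
Organism 3: 1 + (0.71×2 + 0.29×1) = 2.71
Organism 4: 1 + 2 = 3
Organism 5: 1 + (0.22×2 + 0.14×2.71 + 0.64×1) = 2.4594
Organism 6: 1 + 3 = 4
Organism 7: 1 + 2.4594 = 3.4594
Organism 8: 1 + 4 = 5

5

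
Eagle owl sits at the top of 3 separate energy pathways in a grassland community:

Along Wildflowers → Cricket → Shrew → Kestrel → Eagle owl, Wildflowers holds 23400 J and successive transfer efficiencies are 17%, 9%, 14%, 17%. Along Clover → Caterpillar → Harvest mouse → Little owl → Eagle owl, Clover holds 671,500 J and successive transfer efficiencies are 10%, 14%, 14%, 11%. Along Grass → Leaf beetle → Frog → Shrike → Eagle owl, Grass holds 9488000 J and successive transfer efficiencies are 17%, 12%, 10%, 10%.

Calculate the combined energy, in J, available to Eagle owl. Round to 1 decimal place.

Via Wildflowers: 23400 × 0.17 × 0.09 × 0.14 × 0.17 = 8.520876 J
Via Clover: 671500 × 0.1 × 0.14 × 0.14 × 0.11 = 144.7754 J
Via Grass: 9488000 × 0.17 × 0.12 × 0.1 × 0.1 = 1935.552 J
Total at Eagle owl: 8.520876 + 144.7754 + 1935.552 = 2088.848276 J

2088.8 J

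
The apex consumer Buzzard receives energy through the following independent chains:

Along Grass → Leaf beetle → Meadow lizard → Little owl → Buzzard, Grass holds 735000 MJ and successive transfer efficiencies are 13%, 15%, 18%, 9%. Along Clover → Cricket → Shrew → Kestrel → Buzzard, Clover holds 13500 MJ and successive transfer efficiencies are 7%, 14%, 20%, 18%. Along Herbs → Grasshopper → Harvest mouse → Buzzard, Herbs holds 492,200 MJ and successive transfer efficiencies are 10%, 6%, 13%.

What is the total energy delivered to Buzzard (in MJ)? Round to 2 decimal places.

620.87 MJ

Via Grass: 735000 × 0.13 × 0.15 × 0.18 × 0.09 = 232.1865 MJ
Via Clover: 13500 × 0.07 × 0.14 × 0.2 × 0.18 = 4.7628 MJ
Via Herbs: 492200 × 0.1 × 0.06 × 0.13 = 383.916 MJ
Total at Buzzard: 232.1865 + 4.7628 + 383.916 = 620.8653 MJ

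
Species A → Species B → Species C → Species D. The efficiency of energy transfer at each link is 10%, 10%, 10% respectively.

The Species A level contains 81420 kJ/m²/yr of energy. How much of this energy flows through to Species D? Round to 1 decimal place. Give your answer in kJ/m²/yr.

Species B: 81420 × 0.1 = 8142 kJ/m²/yr
Species C: 8142 × 0.1 = 814.2 kJ/m²/yr
Species D: 814.2 × 0.1 = 81.42 kJ/m²/yr

81.4 kJ/m²/yr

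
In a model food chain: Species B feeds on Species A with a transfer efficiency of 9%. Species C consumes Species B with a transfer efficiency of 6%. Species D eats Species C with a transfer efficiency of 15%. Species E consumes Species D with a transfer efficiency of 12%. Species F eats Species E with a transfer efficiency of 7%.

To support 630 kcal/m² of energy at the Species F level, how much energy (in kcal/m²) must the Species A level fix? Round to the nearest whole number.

92592593 kcal/m²

Cumulative transfer efficiency: 0.09 × 0.06 × 0.15 × 0.12 × 0.07 = 0.000006804
Species A energy = 630 / 0.000006804 = 92592593 kcal/m²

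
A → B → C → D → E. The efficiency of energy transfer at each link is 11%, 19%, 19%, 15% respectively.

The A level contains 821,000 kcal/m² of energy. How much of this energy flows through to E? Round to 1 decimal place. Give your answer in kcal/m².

B: 821000 × 0.11 = 90310 kcal/m²
C: 90310 × 0.19 = 17158.9 kcal/m²
D: 17158.9 × 0.19 = 3260.191 kcal/m²
E: 3260.191 × 0.15 = 489.02865 kcal/m²

489.0 kcal/m²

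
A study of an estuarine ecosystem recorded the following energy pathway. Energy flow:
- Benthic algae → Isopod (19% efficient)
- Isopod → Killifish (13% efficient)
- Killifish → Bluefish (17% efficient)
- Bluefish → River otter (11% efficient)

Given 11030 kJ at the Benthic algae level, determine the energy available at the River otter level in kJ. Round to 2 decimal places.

Isopod: 11030 × 0.19 = 2095.7 kJ
Killifish: 2095.7 × 0.13 = 272.441 kJ
Bluefish: 272.441 × 0.17 = 46.31497 kJ
River otter: 46.31497 × 0.11 = 5.0946467 kJ

5.09 kJ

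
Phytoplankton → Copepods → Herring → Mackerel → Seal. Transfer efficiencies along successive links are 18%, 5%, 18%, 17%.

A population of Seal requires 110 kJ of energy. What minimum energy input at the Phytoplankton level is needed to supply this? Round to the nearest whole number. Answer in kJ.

Cumulative transfer efficiency: 0.18 × 0.05 × 0.18 × 0.17 = 0.0002754
Phytoplankton energy = 110 / 0.0002754 = 399419 kJ

399419 kJ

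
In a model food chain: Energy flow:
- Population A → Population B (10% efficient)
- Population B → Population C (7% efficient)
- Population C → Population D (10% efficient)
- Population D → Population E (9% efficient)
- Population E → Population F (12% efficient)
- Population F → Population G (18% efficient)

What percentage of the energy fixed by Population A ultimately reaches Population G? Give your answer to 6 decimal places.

Product of link efficiencies: 0.1 × 0.07 × 0.1 × 0.09 × 0.12 × 0.18 = 0.0000013608
As a percentage: 0.0000013608 × 100 = 0.000136%

0.000136%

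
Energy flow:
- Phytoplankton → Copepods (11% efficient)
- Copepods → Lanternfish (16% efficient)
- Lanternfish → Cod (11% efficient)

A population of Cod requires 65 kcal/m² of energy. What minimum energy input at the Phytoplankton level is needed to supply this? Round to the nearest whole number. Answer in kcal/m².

Cumulative transfer efficiency: 0.11 × 0.16 × 0.11 = 0.001936
Phytoplankton energy = 65 / 0.001936 = 33574 kcal/m²

33574 kcal/m²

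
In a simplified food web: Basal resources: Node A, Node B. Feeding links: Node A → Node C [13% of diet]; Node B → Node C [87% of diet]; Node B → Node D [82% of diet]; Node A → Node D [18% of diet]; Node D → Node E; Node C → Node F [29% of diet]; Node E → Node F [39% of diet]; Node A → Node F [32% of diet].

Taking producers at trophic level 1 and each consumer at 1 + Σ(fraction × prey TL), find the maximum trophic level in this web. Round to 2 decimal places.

3.07

Node C: 1 + (0.13×1 + 0.87×1) = 2
Node D: 1 + (0.82×1 + 0.18×1) = 2
Node E: 1 + 2 = 3
Node F: 1 + (0.29×2 + 0.39×3 + 0.32×1) = 3.07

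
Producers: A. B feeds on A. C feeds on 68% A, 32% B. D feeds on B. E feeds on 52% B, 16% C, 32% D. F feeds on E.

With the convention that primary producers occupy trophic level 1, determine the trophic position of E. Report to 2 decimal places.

3.37

B: 1 + 1 = 2
C: 1 + (0.68×1 + 0.32×2) = 2.32
D: 1 + 2 = 3
E: 1 + (0.52×2 + 0.16×2.32 + 0.32×3) = 3.3712
F: 1 + 3.3712 = 4.3712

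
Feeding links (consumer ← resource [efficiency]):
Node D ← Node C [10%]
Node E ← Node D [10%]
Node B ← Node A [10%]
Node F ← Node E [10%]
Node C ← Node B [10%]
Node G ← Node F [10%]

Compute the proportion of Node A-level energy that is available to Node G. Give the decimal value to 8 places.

0.00000100

Product of link efficiencies: 0.1 × 0.1 × 0.1 × 0.1 × 0.1 × 0.1 = 0.000001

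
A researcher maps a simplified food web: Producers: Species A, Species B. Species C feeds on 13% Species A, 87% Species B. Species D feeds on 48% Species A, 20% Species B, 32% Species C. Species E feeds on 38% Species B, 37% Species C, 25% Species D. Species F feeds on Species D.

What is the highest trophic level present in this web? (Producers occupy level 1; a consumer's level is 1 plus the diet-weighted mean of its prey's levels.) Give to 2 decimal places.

3.32

Species C: 1 + (0.13×1 + 0.87×1) = 2
Species D: 1 + (0.48×1 + 0.2×1 + 0.32×2) = 2.32
Species E: 1 + (0.38×1 + 0.37×2 + 0.25×2.32) = 2.7
Species F: 1 + 2.32 = 3.32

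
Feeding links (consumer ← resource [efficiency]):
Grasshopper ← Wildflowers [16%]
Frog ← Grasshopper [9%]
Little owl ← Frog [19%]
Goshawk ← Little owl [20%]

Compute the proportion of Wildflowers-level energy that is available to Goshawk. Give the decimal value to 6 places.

Product of link efficiencies: 0.16 × 0.09 × 0.19 × 0.2 = 0.0005472

0.000547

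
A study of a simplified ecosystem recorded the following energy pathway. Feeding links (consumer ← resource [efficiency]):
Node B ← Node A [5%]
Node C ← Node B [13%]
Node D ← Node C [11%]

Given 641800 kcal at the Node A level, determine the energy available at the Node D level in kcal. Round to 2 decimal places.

Node B: 641800 × 0.05 = 32090 kcal
Node C: 32090 × 0.13 = 4171.7 kcal
Node D: 4171.7 × 0.11 = 458.887 kcal

458.89 kcal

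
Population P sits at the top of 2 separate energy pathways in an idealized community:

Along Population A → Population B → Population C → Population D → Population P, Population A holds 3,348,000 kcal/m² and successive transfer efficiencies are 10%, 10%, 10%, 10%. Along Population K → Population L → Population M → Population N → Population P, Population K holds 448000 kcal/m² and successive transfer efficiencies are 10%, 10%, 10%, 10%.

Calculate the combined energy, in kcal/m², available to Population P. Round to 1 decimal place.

Via Population A: 3348000 × 0.1 × 0.1 × 0.1 × 0.1 = 334.8 kcal/m²
Via Population K: 448000 × 0.1 × 0.1 × 0.1 × 0.1 = 44.8 kcal/m²
Total at Population P: 334.8 + 44.8 = 379.6 kcal/m²

379.6 kcal/m²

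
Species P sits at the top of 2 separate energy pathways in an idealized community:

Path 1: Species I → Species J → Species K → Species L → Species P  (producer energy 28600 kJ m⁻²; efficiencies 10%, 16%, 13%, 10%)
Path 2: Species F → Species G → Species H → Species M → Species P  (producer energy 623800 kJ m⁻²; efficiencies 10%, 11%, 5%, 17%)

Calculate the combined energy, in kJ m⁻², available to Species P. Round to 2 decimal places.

Path 1: 28600 × 0.1 × 0.16 × 0.13 × 0.1 = 5.9488 kJ m⁻²
Path 2: 623800 × 0.1 × 0.11 × 0.05 × 0.17 = 58.3253 kJ m⁻²
Total at Species P: 5.9488 + 58.3253 = 64.2741 kJ m⁻²

64.27 kJ m⁻²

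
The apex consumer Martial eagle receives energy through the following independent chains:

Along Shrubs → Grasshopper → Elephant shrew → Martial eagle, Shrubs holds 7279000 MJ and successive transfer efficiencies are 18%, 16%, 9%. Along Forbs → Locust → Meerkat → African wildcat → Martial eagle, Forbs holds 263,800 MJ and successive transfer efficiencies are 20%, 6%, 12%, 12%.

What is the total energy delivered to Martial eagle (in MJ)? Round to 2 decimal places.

Via Shrubs: 7279000 × 0.18 × 0.16 × 0.09 = 18867.168 MJ
Via Forbs: 263800 × 0.2 × 0.06 × 0.12 × 0.12 = 45.58464 MJ
Total at Martial eagle: 18867.168 + 45.58464 = 18912.75264 MJ

18912.75 MJ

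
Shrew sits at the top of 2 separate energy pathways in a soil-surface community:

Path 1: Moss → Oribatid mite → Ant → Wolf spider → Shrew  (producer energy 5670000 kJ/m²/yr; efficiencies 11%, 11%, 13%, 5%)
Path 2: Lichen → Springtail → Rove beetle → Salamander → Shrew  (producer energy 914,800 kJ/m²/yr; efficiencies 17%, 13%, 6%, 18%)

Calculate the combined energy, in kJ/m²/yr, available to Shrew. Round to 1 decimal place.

Path 1: 5670000 × 0.11 × 0.11 × 0.13 × 0.05 = 445.9455 kJ/m²/yr
Path 2: 914800 × 0.17 × 0.13 × 0.06 × 0.18 = 218.344464 kJ/m²/yr
Total at Shrew: 445.9455 + 218.344464 = 664.289964 kJ/m²/yr

664.3 kJ/m²/yr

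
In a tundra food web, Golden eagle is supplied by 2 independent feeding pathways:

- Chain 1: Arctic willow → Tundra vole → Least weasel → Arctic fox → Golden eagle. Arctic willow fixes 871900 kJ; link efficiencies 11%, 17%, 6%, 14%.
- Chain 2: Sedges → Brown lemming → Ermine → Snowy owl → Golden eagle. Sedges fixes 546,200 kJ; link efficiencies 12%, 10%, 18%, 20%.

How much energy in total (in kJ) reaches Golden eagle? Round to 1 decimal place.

372.9 kJ

Chain 1: 871900 × 0.11 × 0.17 × 0.06 × 0.14 = 136.958052 kJ
Chain 2: 546200 × 0.12 × 0.1 × 0.18 × 0.2 = 235.9584 kJ
Total at Golden eagle: 136.958052 + 235.9584 = 372.916452 kJ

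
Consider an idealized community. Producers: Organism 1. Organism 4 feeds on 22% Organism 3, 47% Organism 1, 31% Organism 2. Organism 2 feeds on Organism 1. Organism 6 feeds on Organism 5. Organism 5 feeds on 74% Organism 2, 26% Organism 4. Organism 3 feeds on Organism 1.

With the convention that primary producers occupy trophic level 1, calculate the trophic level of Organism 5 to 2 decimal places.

3.14

Organism 2: 1 + 1 = 2
Organism 3: 1 + 1 = 2
Organism 4: 1 + (0.22×2 + 0.47×1 + 0.31×2) = 2.53
Organism 5: 1 + (0.74×2 + 0.26×2.53) = 3.1378
Organism 6: 1 + 3.1378 = 4.1378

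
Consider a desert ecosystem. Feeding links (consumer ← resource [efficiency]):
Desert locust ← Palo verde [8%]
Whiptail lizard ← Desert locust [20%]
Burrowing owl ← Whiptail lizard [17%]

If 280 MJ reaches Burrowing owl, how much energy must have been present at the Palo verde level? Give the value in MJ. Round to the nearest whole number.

Cumulative transfer efficiency: 0.08 × 0.2 × 0.17 = 0.00272
Palo verde energy = 280 / 0.00272 = 102941 MJ

102941 MJ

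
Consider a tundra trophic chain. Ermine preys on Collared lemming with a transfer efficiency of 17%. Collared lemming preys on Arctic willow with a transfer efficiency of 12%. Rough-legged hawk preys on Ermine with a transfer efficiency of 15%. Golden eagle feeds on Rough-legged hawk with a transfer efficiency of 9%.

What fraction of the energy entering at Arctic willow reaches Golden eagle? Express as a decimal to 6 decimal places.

0.000275

Product of link efficiencies: 0.12 × 0.17 × 0.15 × 0.09 = 0.0002754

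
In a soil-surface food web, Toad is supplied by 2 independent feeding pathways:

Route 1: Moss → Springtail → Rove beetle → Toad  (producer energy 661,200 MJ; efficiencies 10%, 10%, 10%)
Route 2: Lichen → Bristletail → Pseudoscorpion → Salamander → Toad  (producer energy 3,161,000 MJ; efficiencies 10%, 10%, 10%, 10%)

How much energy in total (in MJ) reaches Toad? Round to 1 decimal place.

Route 1: 661200 × 0.1 × 0.1 × 0.1 = 661.2 MJ
Route 2: 3161000 × 0.1 × 0.1 × 0.1 × 0.1 = 316.1 MJ
Total at Toad: 661.2 + 316.1 = 977.3 MJ

977.3 MJ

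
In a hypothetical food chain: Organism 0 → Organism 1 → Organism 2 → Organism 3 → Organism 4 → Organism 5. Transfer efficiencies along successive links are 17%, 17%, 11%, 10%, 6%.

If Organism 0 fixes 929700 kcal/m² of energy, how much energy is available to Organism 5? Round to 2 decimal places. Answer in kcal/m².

17.73 kcal/m²

Organism 1: 929700 × 0.17 = 158049 kcal/m²
Organism 2: 158049 × 0.17 = 26868.33 kcal/m²
Organism 3: 26868.33 × 0.11 = 2955.5163 kcal/m²
Organism 4: 2955.5163 × 0.1 = 295.55163 kcal/m²
Organism 5: 295.55163 × 0.06 = 17.7330978 kcal/m²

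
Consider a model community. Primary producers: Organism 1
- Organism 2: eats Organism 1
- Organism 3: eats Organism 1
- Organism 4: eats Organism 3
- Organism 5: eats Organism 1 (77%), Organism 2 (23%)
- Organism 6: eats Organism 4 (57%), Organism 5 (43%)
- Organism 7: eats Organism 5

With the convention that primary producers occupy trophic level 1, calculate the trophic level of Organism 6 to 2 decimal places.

3.67

Organism 2: 1 + 1 = 2
Organism 3: 1 + 1 = 2
Organism 4: 1 + 2 = 3
Organism 5: 1 + (0.77×1 + 0.23×2) = 2.23
Organism 6: 1 + (0.57×3 + 0.43×2.23) = 3.6689
Organism 7: 1 + 2.23 = 3.23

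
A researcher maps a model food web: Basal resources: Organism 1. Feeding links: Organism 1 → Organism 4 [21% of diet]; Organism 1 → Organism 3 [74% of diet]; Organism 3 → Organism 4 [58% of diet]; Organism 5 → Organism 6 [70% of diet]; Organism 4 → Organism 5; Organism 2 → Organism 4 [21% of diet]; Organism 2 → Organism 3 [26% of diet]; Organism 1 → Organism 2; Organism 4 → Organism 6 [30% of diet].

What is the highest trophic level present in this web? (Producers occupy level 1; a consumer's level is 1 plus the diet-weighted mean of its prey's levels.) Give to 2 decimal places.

Organism 2: 1 + 1 = 2
Organism 3: 1 + (0.26×2 + 0.74×1) = 2.26
Organism 4: 1 + (0.21×2 + 0.21×1 + 0.58×2.26) = 2.9408
Organism 5: 1 + 2.9408 = 3.9408
Organism 6: 1 + (0.3×2.9408 + 0.7×3.9408) = 4.6408

4.64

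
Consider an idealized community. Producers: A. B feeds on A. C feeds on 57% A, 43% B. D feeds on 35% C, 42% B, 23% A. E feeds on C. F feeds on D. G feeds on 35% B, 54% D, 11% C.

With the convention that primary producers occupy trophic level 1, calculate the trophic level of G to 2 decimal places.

3.54

B: 1 + 1 = 2
C: 1 + (0.57×1 + 0.43×2) = 2.43
D: 1 + (0.35×2.43 + 0.42×2 + 0.23×1) = 2.9205
E: 1 + 2.43 = 3.43
F: 1 + 2.9205 = 3.9205
G: 1 + (0.35×2 + 0.54×2.9205 + 0.11×2.43) = 3.54437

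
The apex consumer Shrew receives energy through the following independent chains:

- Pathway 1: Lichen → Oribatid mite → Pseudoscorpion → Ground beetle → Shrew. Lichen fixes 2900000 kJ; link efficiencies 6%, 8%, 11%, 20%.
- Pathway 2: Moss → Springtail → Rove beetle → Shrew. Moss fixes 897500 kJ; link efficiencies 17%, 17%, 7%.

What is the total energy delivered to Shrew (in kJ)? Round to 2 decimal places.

Pathway 1: 2900000 × 0.06 × 0.08 × 0.11 × 0.2 = 306.24 kJ
Pathway 2: 897500 × 0.17 × 0.17 × 0.07 = 1815.6425 kJ
Total at Shrew: 306.24 + 1815.6425 = 2121.8825 kJ

2121.88 kJ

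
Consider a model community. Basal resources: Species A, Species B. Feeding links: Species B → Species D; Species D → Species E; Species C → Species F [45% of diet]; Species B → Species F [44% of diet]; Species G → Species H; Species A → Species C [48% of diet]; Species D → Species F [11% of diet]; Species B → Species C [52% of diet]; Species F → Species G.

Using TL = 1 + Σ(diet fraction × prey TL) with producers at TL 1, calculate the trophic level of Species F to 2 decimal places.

Species C: 1 + (0.52×1 + 0.48×1) = 2
Species D: 1 + 1 = 2
Species E: 1 + 2 = 3
Species F: 1 + (0.11×2 + 0.44×1 + 0.45×2) = 2.56
Species G: 1 + 2.56 = 3.56
Species H: 1 + 3.56 = 4.56

2.56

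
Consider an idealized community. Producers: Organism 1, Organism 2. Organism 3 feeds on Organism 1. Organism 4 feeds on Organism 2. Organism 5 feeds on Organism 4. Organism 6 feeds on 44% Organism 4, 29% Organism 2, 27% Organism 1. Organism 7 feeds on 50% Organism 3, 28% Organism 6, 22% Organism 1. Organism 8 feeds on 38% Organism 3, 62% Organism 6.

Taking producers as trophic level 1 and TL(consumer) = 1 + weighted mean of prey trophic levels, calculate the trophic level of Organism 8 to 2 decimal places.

3.27

Organism 3: 1 + 1 = 2
Organism 4: 1 + 1 = 2
Organism 5: 1 + 2 = 3
Organism 6: 1 + (0.44×2 + 0.29×1 + 0.27×1) = 2.44
Organism 7: 1 + (0.5×2 + 0.28×2.44 + 0.22×1) = 2.9032
Organism 8: 1 + (0.38×2 + 0.62×2.44) = 3.2728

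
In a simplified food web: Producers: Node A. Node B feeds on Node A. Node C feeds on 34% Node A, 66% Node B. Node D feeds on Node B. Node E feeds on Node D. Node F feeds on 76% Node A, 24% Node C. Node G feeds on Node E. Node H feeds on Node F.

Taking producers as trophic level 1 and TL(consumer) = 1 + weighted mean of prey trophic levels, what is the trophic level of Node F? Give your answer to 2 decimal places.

2.40

Node B: 1 + 1 = 2
Node C: 1 + (0.34×1 + 0.66×2) = 2.66
Node D: 1 + 2 = 3
Node E: 1 + 3 = 4
Node F: 1 + (0.76×1 + 0.24×2.66) = 2.3984
Node G: 1 + 4 = 5
Node H: 1 + 2.3984 = 3.3984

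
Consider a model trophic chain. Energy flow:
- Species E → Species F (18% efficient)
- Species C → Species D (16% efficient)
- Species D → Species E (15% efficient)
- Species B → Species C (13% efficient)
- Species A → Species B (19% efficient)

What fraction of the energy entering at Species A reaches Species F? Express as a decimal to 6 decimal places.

Product of link efficiencies: 0.19 × 0.13 × 0.16 × 0.15 × 0.18 = 0.000106704

0.000107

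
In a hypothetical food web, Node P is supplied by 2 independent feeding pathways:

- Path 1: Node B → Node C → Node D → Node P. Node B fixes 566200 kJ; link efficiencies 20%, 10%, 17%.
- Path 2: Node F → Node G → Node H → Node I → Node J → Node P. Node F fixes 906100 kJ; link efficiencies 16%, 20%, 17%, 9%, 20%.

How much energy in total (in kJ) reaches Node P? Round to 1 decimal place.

Path 1: 566200 × 0.2 × 0.1 × 0.17 = 1925.08 kJ
Path 2: 906100 × 0.16 × 0.2 × 0.17 × 0.09 × 0.2 = 88.725312 kJ
Total at Node P: 1925.08 + 88.725312 = 2013.805312 kJ

2013.8 kJ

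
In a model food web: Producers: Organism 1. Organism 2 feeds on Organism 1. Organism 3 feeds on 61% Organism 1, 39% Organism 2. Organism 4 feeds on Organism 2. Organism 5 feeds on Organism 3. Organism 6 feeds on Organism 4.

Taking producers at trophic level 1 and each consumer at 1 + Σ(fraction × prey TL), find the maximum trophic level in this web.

4

Organism 2: 1 + 1 = 2
Organism 3: 1 + (0.61×1 + 0.39×2) = 2.39
Organism 4: 1 + 2 = 3
Organism 5: 1 + 2.39 = 3.39
Organism 6: 1 + 3 = 4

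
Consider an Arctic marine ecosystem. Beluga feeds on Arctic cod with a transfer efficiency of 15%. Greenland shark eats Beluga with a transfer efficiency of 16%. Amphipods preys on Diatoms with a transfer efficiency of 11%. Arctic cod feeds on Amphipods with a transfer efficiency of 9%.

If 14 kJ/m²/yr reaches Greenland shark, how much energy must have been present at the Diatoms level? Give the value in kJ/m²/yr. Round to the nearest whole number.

58923 kJ/m²/yr

Cumulative transfer efficiency: 0.11 × 0.09 × 0.15 × 0.16 = 0.0002376
Diatoms energy = 14 / 0.0002376 = 58923 kJ/m²/yr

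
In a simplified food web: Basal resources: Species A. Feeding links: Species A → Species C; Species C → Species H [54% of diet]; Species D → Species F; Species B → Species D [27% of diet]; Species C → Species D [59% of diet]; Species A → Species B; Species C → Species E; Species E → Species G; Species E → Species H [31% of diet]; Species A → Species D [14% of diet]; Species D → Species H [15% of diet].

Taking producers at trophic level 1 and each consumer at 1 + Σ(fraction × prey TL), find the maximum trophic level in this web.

Species B: 1 + 1 = 2
Species C: 1 + 1 = 2
Species D: 1 + (0.59×2 + 0.27×2 + 0.14×1) = 2.86
Species E: 1 + 2 = 3
Species F: 1 + 2.86 = 3.86
Species G: 1 + 3 = 4
Species H: 1 + (0.54×2 + 0.15×2.86 + 0.31×3) = 3.439

4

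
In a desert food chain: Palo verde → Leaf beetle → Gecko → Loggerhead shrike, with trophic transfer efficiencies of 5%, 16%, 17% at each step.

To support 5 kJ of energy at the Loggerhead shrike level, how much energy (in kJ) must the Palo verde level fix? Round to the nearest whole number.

3676 kJ

Cumulative transfer efficiency: 0.05 × 0.16 × 0.17 = 0.00136
Palo verde energy = 5 / 0.00136 = 3676 kJ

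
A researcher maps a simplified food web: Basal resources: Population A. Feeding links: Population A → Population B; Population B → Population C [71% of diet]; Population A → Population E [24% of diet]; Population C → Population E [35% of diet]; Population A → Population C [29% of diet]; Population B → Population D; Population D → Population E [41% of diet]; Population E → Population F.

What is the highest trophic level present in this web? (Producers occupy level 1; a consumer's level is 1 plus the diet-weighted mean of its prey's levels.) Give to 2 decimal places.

Population B: 1 + 1 = 2
Population C: 1 + (0.29×1 + 0.71×2) = 2.71
Population D: 1 + 2 = 3
Population E: 1 + (0.41×3 + 0.24×1 + 0.35×2.71) = 3.4185
Population F: 1 + 3.4185 = 4.4185

4.42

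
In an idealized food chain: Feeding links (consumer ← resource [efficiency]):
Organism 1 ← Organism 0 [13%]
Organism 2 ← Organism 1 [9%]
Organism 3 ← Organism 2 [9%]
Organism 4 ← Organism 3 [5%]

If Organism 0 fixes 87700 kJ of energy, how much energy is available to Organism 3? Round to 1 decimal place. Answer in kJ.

Organism 1: 87700 × 0.13 = 11401 kJ
Organism 2: 11401 × 0.09 = 1026.09 kJ
Organism 3: 1026.09 × 0.09 = 92.3481 kJ

92.3 kJ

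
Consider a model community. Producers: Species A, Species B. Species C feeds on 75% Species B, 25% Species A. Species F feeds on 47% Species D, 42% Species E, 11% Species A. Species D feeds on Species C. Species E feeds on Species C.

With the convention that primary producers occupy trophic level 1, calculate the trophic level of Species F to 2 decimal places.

3.78

Species C: 1 + (0.75×1 + 0.25×1) = 2
Species D: 1 + 2 = 3
Species E: 1 + 2 = 3
Species F: 1 + (0.47×3 + 0.42×3 + 0.11×1) = 3.78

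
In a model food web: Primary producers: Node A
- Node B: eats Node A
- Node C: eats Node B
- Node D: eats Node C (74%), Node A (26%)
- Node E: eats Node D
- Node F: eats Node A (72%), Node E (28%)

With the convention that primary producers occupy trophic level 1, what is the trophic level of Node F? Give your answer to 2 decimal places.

2.97

Node B: 1 + 1 = 2
Node C: 1 + 2 = 3
Node D: 1 + (0.74×3 + 0.26×1) = 3.48
Node E: 1 + 3.48 = 4.48
Node F: 1 + (0.72×1 + 0.28×4.48) = 2.9744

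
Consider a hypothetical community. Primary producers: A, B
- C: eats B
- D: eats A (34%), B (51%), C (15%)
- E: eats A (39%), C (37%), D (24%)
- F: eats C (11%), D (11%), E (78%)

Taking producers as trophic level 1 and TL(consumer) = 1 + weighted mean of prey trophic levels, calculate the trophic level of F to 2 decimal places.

3.52

C: 1 + 1 = 2
D: 1 + (0.34×1 + 0.51×1 + 0.15×2) = 2.15
E: 1 + (0.39×1 + 0.37×2 + 0.24×2.15) = 2.646
F: 1 + (0.11×2 + 0.11×2.15 + 0.78×2.646) = 3.52038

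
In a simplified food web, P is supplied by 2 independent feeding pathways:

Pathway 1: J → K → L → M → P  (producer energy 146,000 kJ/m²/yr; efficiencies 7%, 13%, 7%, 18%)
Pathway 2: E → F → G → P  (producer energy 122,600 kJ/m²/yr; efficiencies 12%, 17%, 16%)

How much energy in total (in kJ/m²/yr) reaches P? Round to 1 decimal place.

416.9 kJ/m²/yr

Pathway 1: 146000 × 0.07 × 0.13 × 0.07 × 0.18 = 16.74036 kJ/m²/yr
Pathway 2: 122600 × 0.12 × 0.17 × 0.16 = 400.1664 kJ/m²/yr
Total at P: 16.74036 + 400.1664 = 416.90676 kJ/m²/yr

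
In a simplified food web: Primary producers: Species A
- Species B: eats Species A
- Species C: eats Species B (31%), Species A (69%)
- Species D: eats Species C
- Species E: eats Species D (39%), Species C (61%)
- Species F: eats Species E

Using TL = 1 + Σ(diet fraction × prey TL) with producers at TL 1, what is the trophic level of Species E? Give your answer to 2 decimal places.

3.70

Species B: 1 + 1 = 2
Species C: 1 + (0.31×2 + 0.69×1) = 2.31
Species D: 1 + 2.31 = 3.31
Species E: 1 + (0.39×3.31 + 0.61×2.31) = 3.7
Species F: 1 + 3.7 = 4.7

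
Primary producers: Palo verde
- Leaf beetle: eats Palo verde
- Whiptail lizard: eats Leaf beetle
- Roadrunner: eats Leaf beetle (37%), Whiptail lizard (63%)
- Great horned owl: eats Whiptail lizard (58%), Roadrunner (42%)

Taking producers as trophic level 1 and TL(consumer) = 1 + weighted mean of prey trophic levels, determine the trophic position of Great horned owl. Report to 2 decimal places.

4.26

Leaf beetle: 1 + 1 = 2
Whiptail lizard: 1 + 2 = 3
Roadrunner: 1 + (0.37×2 + 0.63×3) = 3.63
Great horned owl: 1 + (0.58×3 + 0.42×3.63) = 4.2646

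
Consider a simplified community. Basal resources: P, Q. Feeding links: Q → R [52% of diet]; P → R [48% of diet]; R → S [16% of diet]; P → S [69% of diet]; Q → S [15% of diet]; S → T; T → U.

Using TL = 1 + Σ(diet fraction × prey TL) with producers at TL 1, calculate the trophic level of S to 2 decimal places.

R: 1 + (0.52×1 + 0.48×1) = 2
S: 1 + (0.16×2 + 0.69×1 + 0.15×1) = 2.16
T: 1 + 2.16 = 3.16
U: 1 + 3.16 = 4.16

2.16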